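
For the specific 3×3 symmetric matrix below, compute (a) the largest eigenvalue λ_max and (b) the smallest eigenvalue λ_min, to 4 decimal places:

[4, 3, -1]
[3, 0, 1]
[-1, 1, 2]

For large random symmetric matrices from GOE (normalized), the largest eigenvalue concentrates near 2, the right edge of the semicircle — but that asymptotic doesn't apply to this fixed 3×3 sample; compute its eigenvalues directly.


Since M is real symmetric, all three eigenvalues are real; they are the roots of det(λI − M) = λ³ − (tr M) λ² + s λ − det M, where s is the sum of the principal 2×2 minors.
tr M = 4 + 0 + 2 = 6.
s = (4·0 − 3²) + (4·2 − (-1)²) + (0·2 − 1²) = -9 + 7 + (-1) = -3.
det M (expand along row 1) = 4·(-1) − 3·7 + (-1)·3 = -28.
Characteristic polynomial: λ³ − 6λ² − 3λ + 28 = 0.
Substitute λ = y + (tr M)/3 = y + 2.000000 to remove the quadratic term: y³ + p·y + q = 0 with p = s − (tr M)²/3 = -15.000000 and q = −2(tr M)³/27 + (tr M)·s/3 − det M = 6.000000.
Three real roots ⇒ use the trigonometric (Viète) form: r = 2√(−p/3) = 4.472136, φ = arccos(3q/(p·r)) = arccos(-0.268328) = 1.842453 rad.
y_k = r·cos(φ/3 − 2πk/3) for k = 0, 1, 2 gives y = 3.654911, 0.404409, -4.059320.
λ_k = y_k + 2.000000 gives λ = 5.6549, 2.4044, -2.0593 (check: the sum is 6.0000 = tr M).

Hence λ_max = 5.6549 and λ_min = -2.0593.


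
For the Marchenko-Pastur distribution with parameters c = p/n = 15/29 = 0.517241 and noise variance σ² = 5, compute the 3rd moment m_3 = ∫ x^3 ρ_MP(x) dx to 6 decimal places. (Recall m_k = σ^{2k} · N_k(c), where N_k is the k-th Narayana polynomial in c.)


E[X³] = σ⁶ (1 + 3c + c²) (third MP moment). With σ² = 5 (so σ⁶ = 125) and c = 15/29 = 0.517241: E[X³] = 125 · (1 + 3·0.517241 + (0.517241)²) = 125 · 2.819263.

So E[X^3] = 352.407848.


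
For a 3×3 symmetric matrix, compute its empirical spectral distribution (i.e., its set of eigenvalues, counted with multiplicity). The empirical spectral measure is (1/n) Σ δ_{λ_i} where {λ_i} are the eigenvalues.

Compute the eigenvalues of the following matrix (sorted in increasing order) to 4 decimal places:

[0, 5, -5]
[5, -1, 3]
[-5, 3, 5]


Since M is real symmetric, all three eigenvalues are real; they are the roots of det(λI − M) = λ³ − (tr M) λ² + s λ − det M, where s is the sum of the principal 2×2 minors.
tr M = 0 + (-1) + 5 = 4.
s = (0·(-1) − 5²) + (0·5 − (-5)²) + ((-1)·5 − 3²) = -25 + (-25) + (-14) = -64.
det M (expand along row 1) = 0·(-14) − 5·40 + (-5)·10 = -250.
Characteristic polynomial: λ³ − 4λ² − 64λ + 250 = 0.
Substitute λ = y + (tr M)/3 = y + 1.333333 to remove the quadratic term: y³ + p·y + q = 0 with p = s − (tr M)²/3 = -69.333333 and q = −2(tr M)³/27 + (tr M)·s/3 − det M = 159.925926.
Three real roots ⇒ use the trigonometric (Viète) form: r = 2√(−p/3) = 9.614803, φ = arccos(3q/(p·r)) = arccos(-0.719710) = 2.374181 rad.
y_k = r·cos(φ/3 − 2πk/3) for k = 0, 1, 2 gives y = 6.757809, 2.544131, -9.301940.
λ_k = y_k + 1.333333 gives λ = 8.0911, 3.8775, -7.9686 (check: the sum is 4.0000 = tr M).

Eigenvalues sorted in increasing order: [-7.9686, 3.8775, 8.0911].


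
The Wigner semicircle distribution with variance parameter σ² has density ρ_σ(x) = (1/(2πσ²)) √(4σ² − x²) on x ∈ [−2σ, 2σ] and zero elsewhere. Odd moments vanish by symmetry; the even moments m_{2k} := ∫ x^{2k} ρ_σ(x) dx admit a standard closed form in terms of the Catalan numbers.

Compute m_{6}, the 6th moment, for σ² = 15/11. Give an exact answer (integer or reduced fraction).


By the scaled semicircle moment identity, m_{2k} = σ^{2k} · C_k with k = 3.
C_3 = (1/(k+1)) · C(2k, k) = (1/4) · C(6, 3) = (1/4) · 20 = 5.
σ^{2k} = (σ²)^k = (15/11)^3 = 3375/1331.

Therefore m_{6} = σ^{6} · C_3 = (3375/1331) · 5 = 16875/1331.


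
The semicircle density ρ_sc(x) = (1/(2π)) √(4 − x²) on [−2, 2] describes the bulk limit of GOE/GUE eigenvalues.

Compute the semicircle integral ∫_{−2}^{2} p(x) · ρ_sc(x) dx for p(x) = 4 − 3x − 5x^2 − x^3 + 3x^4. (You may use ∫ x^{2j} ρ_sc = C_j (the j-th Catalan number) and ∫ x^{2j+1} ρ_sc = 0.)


Write p(x) = Σ a_i x^i, split into monomials and integrate each against ρ_sc separately.
Using ∫ x^{2j} ρ_sc = C_j = (1/(j+1)) C(2j, j) (Catalan numbers) and ∫ x^{2j+1} ρ_sc = 0 (odd monomials vanish by symmetry):
  i = 0 (even): a_0 · C_{0} = 4 · 1 = 4
  i = 1 (odd): ∫ x^1 ρ_sc = 0 (vanishes)
  i = 2 (even): a_2 · C_{1} = -5 · 1 = -5
  i = 3 (odd): ∫ x^3 ρ_sc = 0 (vanishes)
  i = 4 (even): a_4 · C_{2} = 3 · 2 = 6

Summing the contributions: ∫_{−2}^{2} p(x) ρ_sc(x) dx = 4 + (-5) + 6 = 5.


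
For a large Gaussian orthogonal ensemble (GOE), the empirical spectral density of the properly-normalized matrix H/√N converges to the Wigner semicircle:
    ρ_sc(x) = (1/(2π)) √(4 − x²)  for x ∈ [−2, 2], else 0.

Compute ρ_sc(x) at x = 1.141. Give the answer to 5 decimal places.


ρ_sc(x) = (1/(2π)) √(4 − x²). With x = 1.141:
  4 − x² = 4 − (1.141)² = 4 − 1.301881 = 2.698119.
  √(4 − x²) = 1.642595.
  1/(2π) = 0.159155.
  ρ_sc(1.141) = 0.159155 · 1.642595 = 0.261427.

Rounded to 5 decimal places: ρ_sc(1.141) ≈ 0.26143.


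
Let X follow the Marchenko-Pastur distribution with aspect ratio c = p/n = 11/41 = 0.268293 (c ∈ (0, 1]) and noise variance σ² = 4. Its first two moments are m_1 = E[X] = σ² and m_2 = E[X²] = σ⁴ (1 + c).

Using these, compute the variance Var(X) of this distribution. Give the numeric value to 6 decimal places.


m_1 = E[X] = σ² = 4, so m_1² = 16.
m_2 = E[X²] = σ⁴ (1 + c) = 16 · (1 + 0.268293) = 16 · 1.268293 = 20.292683.
(Note m_2 − m_1² simplifies to c · σ⁴ = 0.268293 · 16.)

Var(X) = m_2 − m_1² = 20.292683 − 16 = 4.292683.


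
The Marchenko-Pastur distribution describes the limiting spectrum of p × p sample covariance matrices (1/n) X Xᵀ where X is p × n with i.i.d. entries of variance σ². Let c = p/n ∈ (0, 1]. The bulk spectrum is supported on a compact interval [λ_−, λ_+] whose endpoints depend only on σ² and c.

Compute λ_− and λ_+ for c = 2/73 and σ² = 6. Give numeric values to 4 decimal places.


c = 2/73 = 0.027397; √c = 0.165521.
λ_− = σ² (1 − √c)² = 6 · (1 − 0.165521)² = 6 · (0.834479)² = 4.178129.
λ_+ = σ² (1 + √c)² = 6 · (1 + 0.165521)² = 6 · (1.165521)² = 8.150638.

Rounded to 4 decimal places: λ_− ≈ 4.1781, λ_+ ≈ 8.1506.


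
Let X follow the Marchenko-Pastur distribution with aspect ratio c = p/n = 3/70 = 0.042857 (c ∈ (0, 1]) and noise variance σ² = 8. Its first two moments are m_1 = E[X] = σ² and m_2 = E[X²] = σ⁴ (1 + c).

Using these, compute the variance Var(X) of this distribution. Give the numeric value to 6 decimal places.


m_1 = E[X] = σ² = 8, so m_1² = 64.
m_2 = E[X²] = σ⁴ (1 + c) = 64 · (1 + 0.042857) = 64 · 1.042857 = 66.742857.
(Note m_2 − m_1² simplifies to c · σ⁴ = 0.042857 · 64.)

Var(X) = m_2 − m_1² = 66.742857 − 64 = 2.742857.


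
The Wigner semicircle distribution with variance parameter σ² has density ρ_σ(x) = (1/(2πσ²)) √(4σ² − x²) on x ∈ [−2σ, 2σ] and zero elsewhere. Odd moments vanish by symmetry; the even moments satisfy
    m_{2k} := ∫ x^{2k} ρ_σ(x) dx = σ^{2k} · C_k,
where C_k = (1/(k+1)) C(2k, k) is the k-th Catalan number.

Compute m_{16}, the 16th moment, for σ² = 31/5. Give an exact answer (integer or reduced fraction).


By the scaled semicircle moment identity, m_{2k} = σ^{2k} · C_k with k = 8.
C_8 = (1/(k+1)) · C(2k, k) = (1/9) · C(16, 8) = (1/9) · 12870 = 1430.
σ^{2k} = (σ²)^k = (31/5)^8 = 852891037441/390625.

Therefore m_{16} = σ^{16} · C_8 = (852891037441/390625) · 1430 = 243926836708126/78125.


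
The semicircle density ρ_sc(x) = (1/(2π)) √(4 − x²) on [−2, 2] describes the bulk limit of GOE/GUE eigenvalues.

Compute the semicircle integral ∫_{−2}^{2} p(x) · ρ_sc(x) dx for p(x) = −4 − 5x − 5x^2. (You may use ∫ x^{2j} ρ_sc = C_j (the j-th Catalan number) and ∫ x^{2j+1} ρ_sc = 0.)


Write p(x) = Σ a_i x^i, split into monomials and integrate each against ρ_sc separately.
Using ∫ x^{2j} ρ_sc = C_j = (1/(j+1)) C(2j, j) (Catalan numbers) and ∫ x^{2j+1} ρ_sc = 0 (odd monomials vanish by symmetry):
  i = 0 (even): a_0 · C_{0} = -4 · 1 = -4
  i = 1 (odd): ∫ x^1 ρ_sc = 0 (vanishes)
  i = 2 (even): a_2 · C_{1} = -5 · 1 = -5

Summing the contributions: ∫_{−2}^{2} p(x) ρ_sc(x) dx = (-4) + (-5) = -9.


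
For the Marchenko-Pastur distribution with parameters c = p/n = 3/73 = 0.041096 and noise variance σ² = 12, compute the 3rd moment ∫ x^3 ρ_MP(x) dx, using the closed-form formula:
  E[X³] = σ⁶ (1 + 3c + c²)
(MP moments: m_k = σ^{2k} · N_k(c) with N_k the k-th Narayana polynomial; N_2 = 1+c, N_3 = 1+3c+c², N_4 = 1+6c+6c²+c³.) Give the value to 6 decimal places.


E[X³] = σ⁶ (1 + 3c + c²) (third MP moment). With σ² = 12 (so σ⁶ = 1728) and c = 3/73 = 0.041096: E[X³] = 1728 · (1 + 3·0.041096 + (0.041096)²) = 1728 · 1.124977.

So E[X^3] = 1943.959467.


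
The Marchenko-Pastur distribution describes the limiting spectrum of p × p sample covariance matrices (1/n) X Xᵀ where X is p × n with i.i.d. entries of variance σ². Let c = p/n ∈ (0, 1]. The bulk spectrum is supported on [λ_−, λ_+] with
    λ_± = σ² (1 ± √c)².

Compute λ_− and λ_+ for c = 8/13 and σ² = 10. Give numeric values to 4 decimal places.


c = 8/13 = 0.615385; √c = 0.784465.
λ_− = σ² (1 − √c)² = 10 · (1 − 0.784465)² = 10 · (0.215535)² = 0.464555.
λ_+ = σ² (1 + √c)² = 10 · (1 + 0.784465)² = 10 · (1.784465)² = 31.843137.

Rounded to 4 decimal places: λ_− ≈ 0.4646, λ_+ ≈ 31.8431.


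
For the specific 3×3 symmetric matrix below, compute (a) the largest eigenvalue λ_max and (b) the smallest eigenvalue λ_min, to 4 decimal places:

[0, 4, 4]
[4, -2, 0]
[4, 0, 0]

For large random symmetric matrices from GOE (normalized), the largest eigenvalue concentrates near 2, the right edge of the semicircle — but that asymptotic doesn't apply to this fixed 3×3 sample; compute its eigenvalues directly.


Since M is real symmetric, all three eigenvalues are real; they are the roots of det(λI − M) = λ³ − (tr M) λ² + s λ − det M, where s is the sum of the principal 2×2 minors.
tr M = 0 + (-2) + 0 = -2.
s = (0·(-2) − 4²) + (0·0 − 4²) + ((-2)·0 − 0²) = -16 + (-16) + 0 = -32.
det M (expand along row 1) = 0·0 − 4·0 + 4·8 = 32.
Characteristic polynomial: λ³ + 2λ² − 32λ − 32 = 0.
Substitute λ = y + (tr M)/3 = y − 0.666667 to remove the quadratic term: y³ + p·y + q = 0 with p = s − (tr M)²/3 = -33.333333 and q = −2(tr M)³/27 + (tr M)·s/3 − det M = -10.074074.
Three real roots ⇒ use the trigonometric (Viète) form: r = 2√(−p/3) = 6.666667, φ = arccos(3q/(p·r)) = arccos(0.136000) = 1.434374 rad.
y_k = r·cos(φ/3 − 2πk/3) for k = 0, 1, 2 gives y = 5.919063, -0.303057, -5.616006.
λ_k = y_k − 0.666667 gives λ = 5.2524, -0.9697, -6.2827 (check: the sum is -2.0000 = tr M).

Hence λ_max = 5.2524 and λ_min = -6.2827.


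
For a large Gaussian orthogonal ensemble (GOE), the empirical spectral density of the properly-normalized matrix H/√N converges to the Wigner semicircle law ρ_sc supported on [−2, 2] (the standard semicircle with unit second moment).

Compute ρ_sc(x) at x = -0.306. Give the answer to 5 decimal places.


ρ_sc(x) = (1/(2π)) √(4 − x²). With x = -0.306:
  4 − x² = 4 − (-0.306)² = 4 − 0.093636 = 3.906364.
  √(4 − x²) = 1.976452.
  1/(2π) = 0.159155.
  ρ_sc(-0.306) = 0.159155 · 1.976452 = 0.314562.

Rounded to 5 decimal places: ρ_sc(-0.306) ≈ 0.31456.


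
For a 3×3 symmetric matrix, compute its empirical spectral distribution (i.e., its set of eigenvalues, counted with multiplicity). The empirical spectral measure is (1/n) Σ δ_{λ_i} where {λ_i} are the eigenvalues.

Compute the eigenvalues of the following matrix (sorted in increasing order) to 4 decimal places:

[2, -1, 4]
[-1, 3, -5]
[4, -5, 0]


Since M is real symmetric, all three eigenvalues are real; they are the roots of det(λI − M) = λ³ − (tr M) λ² + s λ − det M, where s is the sum of the principal 2×2 minors.
tr M = 2 + 3 + 0 = 5.
s = (2·3 − (-1)²) + (2·0 − 4²) + (3·0 − (-5)²) = 5 + (-16) + (-25) = -36.
det M (expand along row 1) = 2·(-25) − (-1)·20 + 4·(-7) = -58.
Characteristic polynomial: λ³ − 5λ² − 36λ + 58 = 0.
Substitute λ = y + (tr M)/3 = y + 1.666667 to remove the quadratic term: y³ + p·y + q = 0 with p = s − (tr M)²/3 = -44.333333 and q = −2(tr M)³/27 + (tr M)·s/3 − det M = -11.259259.
Three real roots ⇒ use the trigonometric (Viète) form: r = 2√(−p/3) = 7.688375, φ = arccos(3q/(p·r)) = arccos(0.099098) = 1.471535 rad.
y_k = r·cos(φ/3 − 2πk/3) for k = 0, 1, 2 gives y = 6.781854, -0.254339, -6.527514.
λ_k = y_k + 1.666667 gives λ = 8.4485, 1.4123, -4.8608 (check: the sum is 5.0000 = tr M).

Eigenvalues sorted in increasing order: [-4.8608, 1.4123, 8.4485].


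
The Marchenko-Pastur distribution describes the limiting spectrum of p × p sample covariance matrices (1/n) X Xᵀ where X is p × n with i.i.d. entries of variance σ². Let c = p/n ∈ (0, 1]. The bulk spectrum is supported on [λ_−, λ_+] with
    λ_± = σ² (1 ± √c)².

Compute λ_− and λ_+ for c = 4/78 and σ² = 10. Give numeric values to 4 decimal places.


c = 4/78 = 0.051282; √c = 0.226455.
λ_− = σ² (1 − √c)² = 10 · (1 − 0.226455)² = 10 · (0.773545)² = 5.983712.
λ_+ = σ² (1 + √c)² = 10 · (1 + 0.226455)² = 10 · (1.226455)² = 15.041929.

Rounded to 4 decimal places: λ_− ≈ 5.9837, λ_+ ≈ 15.0419.


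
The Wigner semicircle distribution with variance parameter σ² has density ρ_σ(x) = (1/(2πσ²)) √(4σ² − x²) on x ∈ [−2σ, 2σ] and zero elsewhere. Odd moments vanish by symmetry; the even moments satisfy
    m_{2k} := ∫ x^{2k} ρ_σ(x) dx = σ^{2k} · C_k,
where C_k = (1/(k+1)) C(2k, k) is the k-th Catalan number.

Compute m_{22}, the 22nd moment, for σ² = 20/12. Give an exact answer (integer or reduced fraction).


By the scaled semicircle moment identity, m_{2k} = σ^{2k} · C_k with k = 11.
C_11 = (1/(k+1)) · C(2k, k) = (1/12) · C(22, 11) = (1/12) · 705432 = 58786.
σ^{2k} = (σ²)^k = (20/12)^11 = 48828125/177147.

Therefore m_{22} = σ^{22} · C_11 = (48828125/177147) · 58786 = 2870410156250/177147.


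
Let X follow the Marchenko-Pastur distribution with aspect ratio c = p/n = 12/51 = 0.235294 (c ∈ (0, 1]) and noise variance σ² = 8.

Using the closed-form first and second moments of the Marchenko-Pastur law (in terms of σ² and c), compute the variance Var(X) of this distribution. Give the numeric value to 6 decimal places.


Recall the MP moments m_1 = E[X] = σ² and m_2 = E[X²] = σ⁴ (1 + c).
m_1 = E[X] = σ² = 8, so m_1² = 64.
m_2 = E[X²] = σ⁴ (1 + c) = 64 · (1 + 0.235294) = 64 · 1.235294 = 79.058824.
(Note m_2 − m_1² simplifies to c · σ⁴ = 0.235294 · 64.)

Var(X) = m_2 − m_1² = 79.058824 − 64 = 15.058824.


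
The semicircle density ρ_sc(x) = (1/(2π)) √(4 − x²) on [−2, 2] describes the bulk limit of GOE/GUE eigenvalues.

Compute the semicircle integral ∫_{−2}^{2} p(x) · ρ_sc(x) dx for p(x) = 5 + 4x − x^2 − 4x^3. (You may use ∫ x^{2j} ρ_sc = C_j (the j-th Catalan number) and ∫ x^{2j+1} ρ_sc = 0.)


Write p(x) = Σ a_i x^i, split into monomials and integrate each against ρ_sc separately.
Using ∫ x^{2j} ρ_sc = C_j = (1/(j+1)) C(2j, j) (Catalan numbers) and ∫ x^{2j+1} ρ_sc = 0 (odd monomials vanish by symmetry):
  i = 0 (even): a_0 · C_{0} = 5 · 1 = 5
  i = 1 (odd): ∫ x^1 ρ_sc = 0 (vanishes)
  i = 2 (even): a_2 · C_{1} = -1 · 1 = -1
  i = 3 (odd): ∫ x^3 ρ_sc = 0 (vanishes)

Summing the contributions: ∫_{−2}^{2} p(x) ρ_sc(x) dx = 5 + (-1) = 4.


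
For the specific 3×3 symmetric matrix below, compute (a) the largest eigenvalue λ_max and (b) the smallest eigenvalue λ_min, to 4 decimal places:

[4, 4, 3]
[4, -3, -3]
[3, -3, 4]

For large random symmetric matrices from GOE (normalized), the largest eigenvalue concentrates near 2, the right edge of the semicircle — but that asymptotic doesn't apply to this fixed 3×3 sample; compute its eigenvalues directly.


Since M is real symmetric, all three eigenvalues are real; they are the roots of det(λI − M) = λ³ − (tr M) λ² + s λ − det M, where s is the sum of the principal 2×2 minors.
tr M = 4 + (-3) + 4 = 5.
s = (4·(-3) − 4²) + (4·4 − 3²) + ((-3)·4 − (-3)²) = -28 + 7 + (-21) = -42.
det M (expand along row 1) = 4·(-21) − 4·25 + 3·(-3) = -193.
Characteristic polynomial: λ³ − 5λ² − 42λ + 193 = 0.
Substitute λ = y + (tr M)/3 = y + 1.666667 to remove the quadratic term: y³ + p·y + q = 0 with p = s − (tr M)²/3 = -50.333333 and q = −2(tr M)³/27 + (tr M)·s/3 − det M = 113.740741.
Three real roots ⇒ use the trigonometric (Viète) form: r = 2√(−p/3) = 8.192137, φ = arccos(3q/(p·r)) = arccos(-0.827531) = 2.545492 rad.
y_k = r·cos(φ/3 − 2πk/3) for k = 0, 1, 2 gives y = 5.415914, 2.615035, -8.030949.
λ_k = y_k + 1.666667 gives λ = 7.0826, 4.2817, -6.3643 (check: the sum is 5.0000 = tr M).

Hence λ_max = 7.0826 and λ_min = -6.3643.


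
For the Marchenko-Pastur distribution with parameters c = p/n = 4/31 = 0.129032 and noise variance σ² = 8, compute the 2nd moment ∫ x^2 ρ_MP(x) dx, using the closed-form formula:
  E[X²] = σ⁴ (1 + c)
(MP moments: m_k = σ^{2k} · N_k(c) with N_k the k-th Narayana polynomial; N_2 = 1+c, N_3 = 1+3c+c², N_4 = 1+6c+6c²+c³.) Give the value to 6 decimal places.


E[X²] = σ⁴ (1 + c) (second MP moment). With σ² = 8 (so σ⁴ = 64) and c = 4/31 = 0.129032: E[X²] = 64 · (1 + 0.129032) = 64 · 1.129032.

So E[X^2] = 72.258065.


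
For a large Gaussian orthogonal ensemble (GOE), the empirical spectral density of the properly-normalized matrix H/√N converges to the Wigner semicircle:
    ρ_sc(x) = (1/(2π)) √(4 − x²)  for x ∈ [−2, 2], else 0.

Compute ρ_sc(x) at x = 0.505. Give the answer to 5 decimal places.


ρ_sc(x) = (1/(2π)) √(4 − x²). With x = 0.505:
  4 − x² = 4 − (0.505)² = 4 − 0.255025 = 3.744975.
  √(4 − x²) = 1.935194.
  1/(2π) = 0.159155.
  ρ_sc(0.505) = 0.159155 · 1.935194 = 0.307996.

Rounded to 5 decimal places: ρ_sc(0.505) ≈ 0.30800.


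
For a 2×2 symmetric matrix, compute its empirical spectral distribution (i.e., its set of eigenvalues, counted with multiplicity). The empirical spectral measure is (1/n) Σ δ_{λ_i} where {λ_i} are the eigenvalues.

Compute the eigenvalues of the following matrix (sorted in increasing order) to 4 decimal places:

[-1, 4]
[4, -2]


Since M is real symmetric, both eigenvalues are real; they are the roots of det(λI − M) = λ² − (tr M) λ + det M.
tr M = -1 + (-2) = -3.
det M = (-1)·(-2) − 4² = 2 − 16 = -14.
Characteristic polynomial: λ² + 3λ − 14 = 0.
Discriminant Δ = (tr M)² − 4·det M = 9 − (-56) = 65; √Δ = 8.062258.
λ = (tr M ± √Δ)/2 = (-3 ± 8.062258)/2, giving (tr M − √Δ)/2 = -5.5311 and (tr M + √Δ)/2 = 2.5311.

Eigenvalues sorted in increasing order: [-5.5311, 2.5311].


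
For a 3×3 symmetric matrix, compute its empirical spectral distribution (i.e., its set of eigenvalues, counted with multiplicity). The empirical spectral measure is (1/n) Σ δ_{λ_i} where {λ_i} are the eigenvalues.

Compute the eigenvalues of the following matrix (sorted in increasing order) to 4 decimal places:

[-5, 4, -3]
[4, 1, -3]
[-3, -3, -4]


Since M is real symmetric, all three eigenvalues are real; they are the roots of det(λI − M) = λ³ − (tr M) λ² + s λ − det M, where s is the sum of the principal 2×2 minors.
tr M = -5 + 1 + (-4) = -8.
s = ((-5)·1 − 4²) + ((-5)·(-4) − (-3)²) + (1·(-4) − (-3)²) = -21 + 11 + (-13) = -23.
det M (expand along row 1) = (-5)·(-13) − 4·(-25) + (-3)·(-9) = 192.
Characteristic polynomial: λ³ + 8λ² − 23λ − 192 = 0.
Substitute λ = y + (tr M)/3 = y − 2.666667 to remove the quadratic term: y³ + p·y + q = 0 with p = s − (tr M)²/3 = -44.333333 and q = −2(tr M)³/27 + (tr M)·s/3 − det M = -92.740741.
Three real roots ⇒ use the trigonometric (Viète) form: r = 2√(−p/3) = 7.688375, φ = arccos(3q/(p·r)) = arccos(0.816257) = 0.615895 rad.
y_k = r·cos(φ/3 − 2πk/3) for k = 0, 1, 2 gives y = 7.526921, -2.406099, -5.120822.
λ_k = y_k − 2.666667 gives λ = 4.8603, -5.0728, -7.7875 (check: the sum is -8.0000 = tr M).

Eigenvalues sorted in increasing order: [-7.7875, -5.0728, 4.8603].


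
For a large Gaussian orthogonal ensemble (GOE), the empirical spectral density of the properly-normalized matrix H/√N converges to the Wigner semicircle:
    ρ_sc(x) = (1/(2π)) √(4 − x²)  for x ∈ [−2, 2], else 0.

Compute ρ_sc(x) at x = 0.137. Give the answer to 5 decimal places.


ρ_sc(x) = (1/(2π)) √(4 − x²). With x = 0.137:
  4 − x² = 4 − (0.137)² = 4 − 0.018769 = 3.981231.
  √(4 − x²) = 1.995302.
  1/(2π) = 0.159155.
  ρ_sc(0.137) = 0.159155 · 1.995302 = 0.317562.

Rounded to 5 decimal places: ρ_sc(0.137) ≈ 0.31756.


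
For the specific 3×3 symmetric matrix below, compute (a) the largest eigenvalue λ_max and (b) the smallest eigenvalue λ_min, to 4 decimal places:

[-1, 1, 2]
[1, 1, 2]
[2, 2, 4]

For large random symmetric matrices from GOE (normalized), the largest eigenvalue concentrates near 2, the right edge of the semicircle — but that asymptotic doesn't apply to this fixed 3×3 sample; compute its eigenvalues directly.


Since M is real symmetric, all three eigenvalues are real; they are the roots of det(λI − M) = λ³ − (tr M) λ² + s λ − det M, where s is the sum of the principal 2×2 minors.
tr M = -1 + 1 + 4 = 4.
s = ((-1)·1 − 1²) + ((-1)·4 − 2²) + (1·4 − 2²) = -2 + (-8) + 0 = -10.
det M (expand along row 1) = (-1)·0 − 1·0 + 2·0 = 0.
Characteristic polynomial: λ³ − 4λ² − 10λ = 0.
Substitute λ = y + (tr M)/3 = y + 1.333333 to remove the quadratic term: y³ + p·y + q = 0 with p = s − (tr M)²/3 = -15.333333 and q = −2(tr M)³/27 + (tr M)·s/3 − det M = -18.074074.
Three real roots ⇒ use the trigonometric (Viète) form: r = 2√(−p/3) = 4.521553, φ = arccos(3q/(p·r)) = arccos(0.782083) = 0.672794 rad.
y_k = r·cos(φ/3 − 2πk/3) for k = 0, 1, 2 gives y = 4.408324, -1.333333, -3.074991.
λ_k = y_k + 1.333333 gives λ = 5.7417, 0.0000, -1.7417 (check: the sum is 4.0000 = tr M).

Hence λ_max = 5.7417 and λ_min = -1.7417.


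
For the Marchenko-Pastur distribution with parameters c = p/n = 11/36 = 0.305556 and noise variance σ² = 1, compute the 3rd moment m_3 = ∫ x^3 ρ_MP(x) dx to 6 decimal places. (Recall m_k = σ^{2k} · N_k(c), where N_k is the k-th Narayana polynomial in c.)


E[X³] = σ⁶ (1 + 3c + c²) (third MP moment). With σ² = 1 (so σ⁶ = 1) and c = 11/36 = 0.305556: E[X³] = 1 · (1 + 3·0.305556 + (0.305556)²) = 1 · 2.010031.

So E[X^3] = 2.010031.


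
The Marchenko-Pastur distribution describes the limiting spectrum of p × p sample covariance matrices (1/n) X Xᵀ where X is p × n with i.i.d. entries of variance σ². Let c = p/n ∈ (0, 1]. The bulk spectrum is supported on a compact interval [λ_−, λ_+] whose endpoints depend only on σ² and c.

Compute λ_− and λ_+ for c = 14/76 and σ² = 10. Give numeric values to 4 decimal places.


c = 14/76 = 0.184211; √c = 0.429198.
λ_− = σ² (1 − √c)² = 10 · (1 − 0.429198)² = 10 · (0.570802)² = 3.258155.
λ_+ = σ² (1 + √c)² = 10 · (1 + 0.429198)² = 10 · (1.429198)² = 20.426056.

Rounded to 4 decimal places: λ_− ≈ 3.2582, λ_+ ≈ 20.4261.


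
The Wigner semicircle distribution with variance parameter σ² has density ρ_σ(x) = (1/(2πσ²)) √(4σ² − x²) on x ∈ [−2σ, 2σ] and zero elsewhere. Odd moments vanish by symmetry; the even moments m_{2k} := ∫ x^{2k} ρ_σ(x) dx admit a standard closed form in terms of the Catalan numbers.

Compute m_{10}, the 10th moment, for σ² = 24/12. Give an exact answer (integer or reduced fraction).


By the scaled semicircle moment identity, m_{2k} = σ^{2k} · C_k with k = 5.
C_5 = (1/(k+1)) · C(2k, k) = (1/6) · C(10, 5) = (1/6) · 252 = 42.
σ^{2k} = (σ²)^k = (24/12)^5 = 32.

Therefore m_{10} = σ^{10} · C_5 = 32 · 42 = 1344.


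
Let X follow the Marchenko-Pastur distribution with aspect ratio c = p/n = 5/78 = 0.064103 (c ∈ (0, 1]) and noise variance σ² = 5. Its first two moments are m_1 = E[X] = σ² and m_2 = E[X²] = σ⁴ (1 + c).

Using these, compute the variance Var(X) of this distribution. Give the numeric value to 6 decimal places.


m_1 = E[X] = σ² = 5, so m_1² = 25.
m_2 = E[X²] = σ⁴ (1 + c) = 25 · (1 + 0.064103) = 25 · 1.064103 = 26.602564.
(Note m_2 − m_1² simplifies to c · σ⁴ = 0.064103 · 25.)

Var(X) = m_2 − m_1² = 26.602564 − 25 = 1.602564.


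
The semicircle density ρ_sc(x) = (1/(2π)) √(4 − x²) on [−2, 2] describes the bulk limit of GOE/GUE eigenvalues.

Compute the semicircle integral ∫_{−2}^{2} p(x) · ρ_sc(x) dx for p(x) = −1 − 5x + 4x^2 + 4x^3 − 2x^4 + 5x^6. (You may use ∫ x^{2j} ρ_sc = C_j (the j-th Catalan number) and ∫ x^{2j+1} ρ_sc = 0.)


Write p(x) = Σ a_i x^i, split into monomials and integrate each against ρ_sc separately.
Using ∫ x^{2j} ρ_sc = C_j = (1/(j+1)) C(2j, j) (Catalan numbers) and ∫ x^{2j+1} ρ_sc = 0 (odd monomials vanish by symmetry):
  i = 0 (even): a_0 · C_{0} = -1 · 1 = -1
  i = 1 (odd): ∫ x^1 ρ_sc = 0 (vanishes)
  i = 2 (even): a_2 · C_{1} = 4 · 1 = 4
  i = 3 (odd): ∫ x^3 ρ_sc = 0 (vanishes)
  i = 4 (even): a_4 · C_{2} = -2 · 2 = -4
  i = 6 (even): a_6 · C_{3} = 5 · 5 = 25

Summing the contributions: ∫_{−2}^{2} p(x) ρ_sc(x) dx = (-1) + 4 + (-4) + 25 = 24.


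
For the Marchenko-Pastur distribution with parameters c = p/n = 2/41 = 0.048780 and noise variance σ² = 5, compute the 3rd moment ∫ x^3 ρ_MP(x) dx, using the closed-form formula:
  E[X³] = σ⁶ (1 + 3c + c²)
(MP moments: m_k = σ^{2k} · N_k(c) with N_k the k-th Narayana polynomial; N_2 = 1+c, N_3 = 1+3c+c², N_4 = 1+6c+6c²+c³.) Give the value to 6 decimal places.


E[X³] = σ⁶ (1 + 3c + c²) (third MP moment). With σ² = 5 (so σ⁶ = 125) and c = 2/41 = 0.048780: E[X³] = 125 · (1 + 3·0.048780 + (0.048780)²) = 125 · 1.148721.

So E[X^3] = 143.590125.


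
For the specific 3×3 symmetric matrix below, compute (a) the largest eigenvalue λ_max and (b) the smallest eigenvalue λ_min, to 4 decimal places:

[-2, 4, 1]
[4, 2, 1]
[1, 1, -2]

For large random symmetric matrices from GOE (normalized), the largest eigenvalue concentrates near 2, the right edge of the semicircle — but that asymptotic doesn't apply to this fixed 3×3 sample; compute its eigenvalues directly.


Since M is real symmetric, all three eigenvalues are real; they are the roots of det(λI − M) = λ³ − (tr M) λ² + s λ − det M, where s is the sum of the principal 2×2 minors.
tr M = -2 + 2 + (-2) = -2.
s = ((-2)·2 − 4²) + ((-2)·(-2) − 1²) + (2·(-2) − 1²) = -20 + 3 + (-5) = -22.
det M (expand along row 1) = (-2)·(-5) − 4·(-9) + 1·2 = 48.
Characteristic polynomial: λ³ + 2λ² − 22λ − 48 = 0.
Substitute λ = y + (tr M)/3 = y − 0.666667 to remove the quadratic term: y³ + p·y + q = 0 with p = s − (tr M)²/3 = -23.333333 and q = −2(tr M)³/27 + (tr M)·s/3 − det M = -32.740741.
Three real roots ⇒ use the trigonometric (Viète) form: r = 2√(−p/3) = 5.577734, φ = arccos(3q/(p·r)) = arccos(0.754701) = 0.715597 rad.
y_k = r·cos(φ/3 − 2πk/3) for k = 0, 1, 2 gives y = 5.419804, -1.568576, -3.851228.
λ_k = y_k − 0.666667 gives λ = 4.7531, -2.2352, -4.5179 (check: the sum is -2.0000 = tr M).

Hence λ_max = 4.7531 and λ_min = -4.5179.


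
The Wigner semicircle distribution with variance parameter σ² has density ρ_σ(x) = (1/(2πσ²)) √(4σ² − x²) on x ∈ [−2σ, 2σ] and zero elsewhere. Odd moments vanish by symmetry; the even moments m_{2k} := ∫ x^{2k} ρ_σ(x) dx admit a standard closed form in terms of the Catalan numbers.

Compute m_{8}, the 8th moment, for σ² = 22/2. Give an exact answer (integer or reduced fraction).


By the scaled semicircle moment identity, m_{2k} = σ^{2k} · C_k with k = 4.
C_4 = (1/(k+1)) · C(2k, k) = (1/5) · C(8, 4) = (1/5) · 70 = 14.
σ^{2k} = (σ²)^k = (22/2)^4 = 14641.

Therefore m_{8} = σ^{8} · C_4 = 14641 · 14 = 204974.


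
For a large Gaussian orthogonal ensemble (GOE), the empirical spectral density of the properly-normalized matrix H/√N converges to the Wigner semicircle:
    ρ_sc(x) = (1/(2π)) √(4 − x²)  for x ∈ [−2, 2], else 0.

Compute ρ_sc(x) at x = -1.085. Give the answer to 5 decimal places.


ρ_sc(x) = (1/(2π)) √(4 − x²). With x = -1.085:
  4 − x² = 4 − (-1.085)² = 4 − 1.177225 = 2.822775.
  √(4 − x²) = 1.680112.
  1/(2π) = 0.159155.
  ρ_sc(-1.085) = 0.159155 · 1.680112 = 0.267398.

Rounded to 5 decimal places: ρ_sc(-1.085) ≈ 0.26740.


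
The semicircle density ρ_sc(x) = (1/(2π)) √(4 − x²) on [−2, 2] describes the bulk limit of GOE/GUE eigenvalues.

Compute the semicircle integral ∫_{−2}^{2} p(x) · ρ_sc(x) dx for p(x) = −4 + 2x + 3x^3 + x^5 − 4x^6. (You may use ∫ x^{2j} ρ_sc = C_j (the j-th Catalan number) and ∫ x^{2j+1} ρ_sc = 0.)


Write p(x) = Σ a_i x^i, split into monomials and integrate each against ρ_sc separately.
Using ∫ x^{2j} ρ_sc = C_j = (1/(j+1)) C(2j, j) (Catalan numbers) and ∫ x^{2j+1} ρ_sc = 0 (odd monomials vanish by symmetry):
  i = 0 (even): a_0 · C_{0} = -4 · 1 = -4
  i = 1 (odd): ∫ x^1 ρ_sc = 0 (vanishes)
  i = 3 (odd): ∫ x^3 ρ_sc = 0 (vanishes)
  i = 5 (odd): ∫ x^5 ρ_sc = 0 (vanishes)
  i = 6 (even): a_6 · C_{3} = -4 · 5 = -20

Summing the contributions: ∫_{−2}^{2} p(x) ρ_sc(x) dx = (-4) + (-20) = -24.


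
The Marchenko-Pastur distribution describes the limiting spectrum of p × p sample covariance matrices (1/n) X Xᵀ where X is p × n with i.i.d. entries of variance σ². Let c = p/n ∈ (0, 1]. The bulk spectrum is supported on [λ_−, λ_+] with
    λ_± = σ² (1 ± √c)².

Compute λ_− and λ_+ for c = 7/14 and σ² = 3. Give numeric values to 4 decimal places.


c = 7/14 = 0.500000; √c = 0.707107.
λ_− = σ² (1 − √c)² = 3 · (1 − 0.707107)² = 3 · (0.292893)² = 0.257359.
λ_+ = σ² (1 + √c)² = 3 · (1 + 0.707107)² = 3 · (1.707107)² = 8.742641.

Rounded to 4 decimal places: λ_− ≈ 0.2574, λ_+ ≈ 8.7426.


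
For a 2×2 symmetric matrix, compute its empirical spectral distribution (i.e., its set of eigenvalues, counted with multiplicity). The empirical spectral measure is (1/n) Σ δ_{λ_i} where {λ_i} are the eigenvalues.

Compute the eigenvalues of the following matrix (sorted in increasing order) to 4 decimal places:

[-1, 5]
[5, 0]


Since M is real symmetric, both eigenvalues are real; they are the roots of det(λI − M) = λ² − (tr M) λ + det M.
tr M = -1 + 0 = -1.
det M = (-1)·0 − 5² = 0 − 25 = -25.
Characteristic polynomial: λ² + λ − 25 = 0.
Discriminant Δ = (tr M)² − 4·det M = 1 − (-100) = 101; √Δ = 10.049876.
λ = (tr M ± √Δ)/2 = (-1 ± 10.049876)/2, giving (tr M − √Δ)/2 = -5.5249 and (tr M + √Δ)/2 = 4.5249.

Eigenvalues sorted in increasing order: [-5.5249, 4.5249].


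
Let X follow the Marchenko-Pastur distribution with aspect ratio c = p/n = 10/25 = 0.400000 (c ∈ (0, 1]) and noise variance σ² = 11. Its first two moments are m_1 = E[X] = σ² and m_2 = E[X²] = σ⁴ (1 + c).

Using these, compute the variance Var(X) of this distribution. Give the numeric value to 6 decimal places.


m_1 = E[X] = σ² = 11, so m_1² = 121.
m_2 = E[X²] = σ⁴ (1 + c) = 121 · (1 + 0.400000) = 121 · 1.400000 = 169.400000.
(Note m_2 − m_1² simplifies to c · σ⁴ = 0.400000 · 121.)

Var(X) = m_2 − m_1² = 169.400000 − 121 = 48.400000.


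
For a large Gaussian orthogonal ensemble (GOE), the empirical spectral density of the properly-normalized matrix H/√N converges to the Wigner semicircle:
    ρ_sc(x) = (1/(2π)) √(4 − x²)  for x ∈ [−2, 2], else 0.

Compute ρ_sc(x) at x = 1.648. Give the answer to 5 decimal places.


ρ_sc(x) = (1/(2π)) √(4 − x²). With x = 1.648:
  4 − x² = 4 − (1.648)² = 4 − 2.715904 = 1.284096.
  √(4 − x²) = 1.133180.
  1/(2π) = 0.159155.
  ρ_sc(1.648) = 0.159155 · 1.133180 = 0.180351.

Rounded to 5 decimal places: ρ_sc(1.648) ≈ 0.18035.


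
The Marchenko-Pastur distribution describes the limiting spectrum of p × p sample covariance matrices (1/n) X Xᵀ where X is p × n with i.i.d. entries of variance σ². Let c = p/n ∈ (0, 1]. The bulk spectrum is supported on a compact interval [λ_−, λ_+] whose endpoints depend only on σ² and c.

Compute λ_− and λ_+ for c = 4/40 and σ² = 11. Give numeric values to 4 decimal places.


c = 4/40 = 0.100000; √c = 0.316228.
λ_− = σ² (1 − √c)² = 11 · (1 − 0.316228)² = 11 · (0.683772)² = 5.142989.
λ_+ = σ² (1 + √c)² = 11 · (1 + 0.316228)² = 11 · (1.316228)² = 19.057011.

Rounded to 4 decimal places: λ_− ≈ 5.1430, λ_+ ≈ 19.0570.


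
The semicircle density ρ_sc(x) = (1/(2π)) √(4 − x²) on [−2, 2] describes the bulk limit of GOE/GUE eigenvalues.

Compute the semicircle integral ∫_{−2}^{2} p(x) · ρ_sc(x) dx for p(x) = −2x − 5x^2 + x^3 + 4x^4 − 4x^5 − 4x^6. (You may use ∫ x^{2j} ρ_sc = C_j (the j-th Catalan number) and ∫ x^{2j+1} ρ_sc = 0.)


Write p(x) = Σ a_i x^i, split into monomials and integrate each against ρ_sc separately.
Using ∫ x^{2j} ρ_sc = C_j = (1/(j+1)) C(2j, j) (Catalan numbers) and ∫ x^{2j+1} ρ_sc = 0 (odd monomials vanish by symmetry):
  i = 1 (odd): ∫ x^1 ρ_sc = 0 (vanishes)
  i = 2 (even): a_2 · C_{1} = -5 · 1 = -5
  i = 3 (odd): ∫ x^3 ρ_sc = 0 (vanishes)
  i = 4 (even): a_4 · C_{2} = 4 · 2 = 8
  i = 5 (odd): ∫ x^5 ρ_sc = 0 (vanishes)
  i = 6 (even): a_6 · C_{3} = -4 · 5 = -20

Summing the contributions: ∫_{−2}^{2} p(x) ρ_sc(x) dx = (-5) + 8 + (-20) = -17.


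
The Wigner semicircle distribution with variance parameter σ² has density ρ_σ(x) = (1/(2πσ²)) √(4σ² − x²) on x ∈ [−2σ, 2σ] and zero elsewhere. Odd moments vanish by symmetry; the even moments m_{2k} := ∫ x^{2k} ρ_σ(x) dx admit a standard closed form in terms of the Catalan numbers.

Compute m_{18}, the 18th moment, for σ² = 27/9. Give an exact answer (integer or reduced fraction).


By the scaled semicircle moment identity, m_{2k} = σ^{2k} · C_k with k = 9.
C_9 = (1/(k+1)) · C(2k, k) = (1/10) · C(18, 9) = (1/10) · 48620 = 4862.
σ^{2k} = (σ²)^k = (27/9)^9 = 19683.

Therefore m_{18} = σ^{18} · C_9 = 19683 · 4862 = 95698746.


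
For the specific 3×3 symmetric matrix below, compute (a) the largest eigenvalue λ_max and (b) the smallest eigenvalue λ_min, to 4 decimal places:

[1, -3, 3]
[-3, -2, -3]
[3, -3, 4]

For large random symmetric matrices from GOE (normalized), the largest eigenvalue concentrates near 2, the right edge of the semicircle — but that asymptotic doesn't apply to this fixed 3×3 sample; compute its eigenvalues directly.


Since M is real symmetric, all three eigenvalues are real; they are the roots of det(λI − M) = λ³ − (tr M) λ² + s λ − det M, where s is the sum of the principal 2×2 minors.
tr M = 1 + (-2) + 4 = 3.
s = (1·(-2) − (-3)²) + (1·4 − 3²) + ((-2)·4 − (-3)²) = -11 + (-5) + (-17) = -33.
det M (expand along row 1) = 1·(-17) − (-3)·(-3) + 3·15 = 19.
Characteristic polynomial: λ³ − 3λ² − 33λ − 19 = 0.
Substitute λ = y + (tr M)/3 = y + 1.000000 to remove the quadratic term: y³ + p·y + q = 0 with p = s − (tr M)²/3 = -36.000000 and q = −2(tr M)³/27 + (tr M)·s/3 − det M = -54.000000.
Three real roots ⇒ use the trigonometric (Viète) form: r = 2√(−p/3) = 6.928203, φ = arccos(3q/(p·r)) = arccos(0.649519) = 0.863845 rad.
y_k = r·cos(φ/3 − 2πk/3) for k = 0, 1, 2 gives y = 6.642959, -1.617567, -5.025393.
λ_k = y_k + 1.000000 gives λ = 7.6430, -0.6176, -4.0254 (check: the sum is 3.0000 = tr M).

Hence λ_max = 7.6430 and λ_min = -4.0254.


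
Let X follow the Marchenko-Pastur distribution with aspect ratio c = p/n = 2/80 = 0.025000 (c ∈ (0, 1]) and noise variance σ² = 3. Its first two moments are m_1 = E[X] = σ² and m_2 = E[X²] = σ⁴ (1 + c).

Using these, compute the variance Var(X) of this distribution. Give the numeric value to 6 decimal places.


m_1 = E[X] = σ² = 3, so m_1² = 9.
m_2 = E[X²] = σ⁴ (1 + c) = 9 · (1 + 0.025000) = 9 · 1.025000 = 9.225000.
(Note m_2 − m_1² simplifies to c · σ⁴ = 0.025000 · 9.)

Var(X) = m_2 − m_1² = 9.225000 − 9 = 0.225000.


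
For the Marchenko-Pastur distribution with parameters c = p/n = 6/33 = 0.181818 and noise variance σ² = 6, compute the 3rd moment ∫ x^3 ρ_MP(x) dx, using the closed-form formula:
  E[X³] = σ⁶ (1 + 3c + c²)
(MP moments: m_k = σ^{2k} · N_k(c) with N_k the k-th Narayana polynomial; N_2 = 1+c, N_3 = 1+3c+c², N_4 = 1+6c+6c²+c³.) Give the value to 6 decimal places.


E[X³] = σ⁶ (1 + 3c + c²) (third MP moment). With σ² = 6 (so σ⁶ = 216) and c = 6/33 = 0.181818: E[X³] = 216 · (1 + 3·0.181818 + (0.181818)²) = 216 · 1.578512.

So E[X^3] = 340.958678.


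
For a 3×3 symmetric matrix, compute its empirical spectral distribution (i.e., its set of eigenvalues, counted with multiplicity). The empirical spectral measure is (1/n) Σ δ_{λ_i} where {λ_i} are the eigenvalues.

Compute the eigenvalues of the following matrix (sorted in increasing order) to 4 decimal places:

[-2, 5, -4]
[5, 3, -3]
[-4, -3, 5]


Since M is real symmetric, all three eigenvalues are real; they are the roots of det(λI − M) = λ³ − (tr M) λ² + s λ − det M, where s is the sum of the principal 2×2 minors.
tr M = -2 + 3 + 5 = 6.
s = ((-2)·3 − 5²) + ((-2)·5 − (-4)²) + (3·5 − (-3)²) = -31 + (-26) + 6 = -51.
det M (expand along row 1) = (-2)·6 − 5·13 + (-4)·(-3) = -65.
Characteristic polynomial: λ³ − 6λ² − 51λ + 65 = 0.
Substitute λ = y + (tr M)/3 = y + 2.000000 to remove the quadratic term: y³ + p·y + q = 0 with p = s − (tr M)²/3 = -63.000000 and q = −2(tr M)³/27 + (tr M)·s/3 − det M = -53.000000.
Three real roots ⇒ use the trigonometric (Viète) form: r = 2√(−p/3) = 9.165151, φ = arccos(3q/(p·r)) = arccos(0.275370) = 1.291822 rad.
y_k = r·cos(φ/3 − 2πk/3) for k = 0, 1, 2 gives y = 8.328487, -0.851054, -7.477433.
λ_k = y_k + 2.000000 gives λ = 10.3285, 1.1489, -5.4774 (check: the sum is 6.0000 = tr M).

Eigenvalues sorted in increasing order: [-5.4774, 1.1489, 10.3285].


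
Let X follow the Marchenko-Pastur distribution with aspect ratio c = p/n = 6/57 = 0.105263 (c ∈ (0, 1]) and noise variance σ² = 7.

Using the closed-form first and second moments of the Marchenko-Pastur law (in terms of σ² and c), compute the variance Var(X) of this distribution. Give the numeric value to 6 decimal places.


Recall the MP moments m_1 = E[X] = σ² and m_2 = E[X²] = σ⁴ (1 + c).
m_1 = E[X] = σ² = 7, so m_1² = 49.
m_2 = E[X²] = σ⁴ (1 + c) = 49 · (1 + 0.105263) = 49 · 1.105263 = 54.157895.
(Note m_2 − m_1² simplifies to c · σ⁴ = 0.105263 · 49.)

Var(X) = m_2 − m_1² = 54.157895 − 49 = 5.157895.


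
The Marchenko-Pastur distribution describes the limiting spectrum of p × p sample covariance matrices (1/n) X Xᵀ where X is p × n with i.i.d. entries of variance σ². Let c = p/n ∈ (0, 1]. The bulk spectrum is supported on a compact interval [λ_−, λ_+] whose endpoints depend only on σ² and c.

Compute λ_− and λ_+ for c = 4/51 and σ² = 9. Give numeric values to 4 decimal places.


c = 4/51 = 0.078431; √c = 0.280056.
λ_− = σ² (1 − √c)² = 9 · (1 − 0.280056)² = 9 · (0.719944)² = 4.664874.
λ_+ = σ² (1 + √c)² = 9 · (1 + 0.280056)² = 9 · (1.280056)² = 14.746891.

Rounded to 4 decimal places: λ_− ≈ 4.6649, λ_+ ≈ 14.7469.
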